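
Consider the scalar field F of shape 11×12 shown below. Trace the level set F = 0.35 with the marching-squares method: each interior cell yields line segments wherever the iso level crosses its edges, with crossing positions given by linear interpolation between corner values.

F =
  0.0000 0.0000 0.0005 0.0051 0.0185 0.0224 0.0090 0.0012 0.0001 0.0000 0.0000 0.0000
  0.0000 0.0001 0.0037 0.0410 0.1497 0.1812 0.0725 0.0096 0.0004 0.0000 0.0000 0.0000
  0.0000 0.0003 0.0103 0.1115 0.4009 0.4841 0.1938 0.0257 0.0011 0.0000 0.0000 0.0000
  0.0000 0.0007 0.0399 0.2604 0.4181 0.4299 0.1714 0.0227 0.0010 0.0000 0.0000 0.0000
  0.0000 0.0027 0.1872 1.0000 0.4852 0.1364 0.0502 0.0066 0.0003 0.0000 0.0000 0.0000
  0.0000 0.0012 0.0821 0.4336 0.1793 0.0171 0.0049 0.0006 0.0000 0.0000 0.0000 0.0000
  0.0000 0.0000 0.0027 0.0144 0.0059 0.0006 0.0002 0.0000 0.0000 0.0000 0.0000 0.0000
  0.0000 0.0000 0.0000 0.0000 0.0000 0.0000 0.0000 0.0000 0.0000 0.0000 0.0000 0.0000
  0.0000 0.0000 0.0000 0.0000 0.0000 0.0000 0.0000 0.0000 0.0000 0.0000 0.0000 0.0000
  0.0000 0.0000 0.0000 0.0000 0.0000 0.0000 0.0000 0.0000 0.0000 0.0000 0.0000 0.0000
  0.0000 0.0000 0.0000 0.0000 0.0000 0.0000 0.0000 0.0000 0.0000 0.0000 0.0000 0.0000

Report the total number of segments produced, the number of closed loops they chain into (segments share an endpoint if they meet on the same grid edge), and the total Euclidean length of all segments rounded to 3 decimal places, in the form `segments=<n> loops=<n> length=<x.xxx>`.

segments=14 loops=1 length=10.415

cell (1,3): code 0100 → (1.797,4.000)–(2.000,3.824)
cell (1,4): code 1100 → (1.557,5.000)–(1.797,4.000)
cell (1,5): code 1000 → (2.000,5.462)–(1.557,5.000)
cell (2,3): code 0110 → (2.000,3.824)–(3.000,3.568)
cell (2,5): code 1001 → (3.000,5.309)–(2.000,5.462)
cell (3,2): code 0100 → (3.121,3.000)–(4.000,2.200)
cell (3,3): code 1110 → (3.000,3.568)–(3.121,3.000)
cell (3,4): code 1011 → (4.000,4.388)–(3.272,5.000)
cell (3,5): code 0001 → (3.272,5.000)–(3.000,5.309)
cell (4,2): code 0110 → (4.000,2.200)–(5.000,2.762)
cell (4,3): code 1011 → (5.000,3.329)–(4.442,4.000)
cell (4,4): code 0001 → (4.442,4.000)–(4.000,4.388)
cell (5,2): code 0010 → (5.000,2.762)–(5.199,3.000)
cell (5,3): code 0001 → (5.199,3.000)–(5.000,3.329)
total: 14 segments, chained into 1 closed loop(s), length Σ = 10.415317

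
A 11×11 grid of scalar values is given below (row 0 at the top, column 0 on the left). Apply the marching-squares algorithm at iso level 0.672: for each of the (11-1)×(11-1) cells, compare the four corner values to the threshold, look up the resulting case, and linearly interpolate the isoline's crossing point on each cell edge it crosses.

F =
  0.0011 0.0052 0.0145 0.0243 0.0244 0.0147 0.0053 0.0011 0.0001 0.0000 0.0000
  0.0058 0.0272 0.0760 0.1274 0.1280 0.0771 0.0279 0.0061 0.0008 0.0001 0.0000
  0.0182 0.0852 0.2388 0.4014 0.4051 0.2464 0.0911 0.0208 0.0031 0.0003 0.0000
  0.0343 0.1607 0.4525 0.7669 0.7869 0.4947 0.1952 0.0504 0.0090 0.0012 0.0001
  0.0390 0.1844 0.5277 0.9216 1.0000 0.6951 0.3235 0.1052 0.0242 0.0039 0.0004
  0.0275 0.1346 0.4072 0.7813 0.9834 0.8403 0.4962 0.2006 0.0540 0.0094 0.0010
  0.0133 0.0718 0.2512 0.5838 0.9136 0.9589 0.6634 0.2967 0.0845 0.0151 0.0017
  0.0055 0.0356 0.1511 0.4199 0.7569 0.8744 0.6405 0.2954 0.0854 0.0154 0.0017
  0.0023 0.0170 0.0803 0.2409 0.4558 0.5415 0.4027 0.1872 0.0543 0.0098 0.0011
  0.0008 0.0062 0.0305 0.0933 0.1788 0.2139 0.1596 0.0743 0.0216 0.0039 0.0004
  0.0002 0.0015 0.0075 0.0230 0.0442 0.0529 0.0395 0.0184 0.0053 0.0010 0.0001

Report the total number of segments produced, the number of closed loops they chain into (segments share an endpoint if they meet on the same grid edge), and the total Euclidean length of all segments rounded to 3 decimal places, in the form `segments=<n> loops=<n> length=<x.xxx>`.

segments=16 loops=1 length=13.154

cell (2,2): code 0100 → (2.740,3.000)–(3.000,2.698)
cell (2,3): code 1100 → (2.699,4.000)–(2.740,3.000)
cell (2,4): code 1000 → (3.000,4.393)–(2.699,4.000)
cell (3,2): code 0110 → (3.000,2.698)–(4.000,2.366)
cell (3,4): code 1101 → (3.885,5.000)–(3.000,4.393)
cell (3,5): code 1000 → (4.000,5.062)–(3.885,5.000)
cell (4,2): code 0110 → (4.000,2.366)–(5.000,2.708)
cell (4,5): code 1001 → (5.000,5.489)–(4.000,5.062)
cell (5,2): code 0010 → (5.000,2.708)–(5.553,3.000)
cell (5,3): code 0111 → (5.553,3.000)–(6.000,3.267)
cell (5,5): code 1001 → (6.000,5.971)–(5.000,5.489)
cell (6,3): code 0110 → (6.000,3.267)–(7.000,3.748)
cell (6,5): code 1001 → (7.000,5.865)–(6.000,5.971)
cell (7,3): code 0010 → (7.000,3.748)–(7.282,4.000)
cell (7,4): code 0011 → (7.282,4.000)–(7.608,5.000)
cell (7,5): code 0001 → (7.608,5.000)–(7.000,5.865)
total: 16 segments, chained into 1 closed loop(s), length Σ = 13.154497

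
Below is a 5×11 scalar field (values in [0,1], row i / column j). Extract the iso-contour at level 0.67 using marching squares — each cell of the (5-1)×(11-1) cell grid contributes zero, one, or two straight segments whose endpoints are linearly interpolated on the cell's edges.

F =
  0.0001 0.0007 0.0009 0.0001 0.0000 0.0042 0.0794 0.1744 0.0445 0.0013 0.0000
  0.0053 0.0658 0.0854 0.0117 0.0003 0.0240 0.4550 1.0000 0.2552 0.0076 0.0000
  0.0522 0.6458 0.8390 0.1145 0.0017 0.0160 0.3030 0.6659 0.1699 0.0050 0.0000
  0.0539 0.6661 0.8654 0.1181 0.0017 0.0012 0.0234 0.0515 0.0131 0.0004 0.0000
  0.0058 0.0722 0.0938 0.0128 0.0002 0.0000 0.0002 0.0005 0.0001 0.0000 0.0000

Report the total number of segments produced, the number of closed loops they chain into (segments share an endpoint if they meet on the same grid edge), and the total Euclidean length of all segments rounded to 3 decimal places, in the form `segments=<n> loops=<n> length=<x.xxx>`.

segments=10 loops=2 length=8.173

cell (0,6): code 0100 → (0.600,7.000)–(1.000,6.394)
cell (0,7): code 1000 → (1.000,7.443)–(0.600,7.000)
cell (1,1): code 0100 → (1.776,2.000)–(2.000,1.125)
cell (1,2): code 1000 → (2.000,2.233)–(1.776,2.000)
cell (1,6): code 0010 → (1.000,6.394)–(1.988,7.000)
cell (1,7): code 0001 → (1.988,7.000)–(1.000,7.443)
cell (2,1): code 0110 → (2.000,1.125)–(3.000,1.020)
cell (2,2): code 1001 → (3.000,2.261)–(2.000,2.233)
cell (3,1): code 0010 → (3.000,1.020)–(3.253,2.000)
cell (3,2): code 0001 → (3.253,2.000)–(3.000,2.261)
total: 10 segments, chained into 2 closed loop(s), length Σ = 8.172556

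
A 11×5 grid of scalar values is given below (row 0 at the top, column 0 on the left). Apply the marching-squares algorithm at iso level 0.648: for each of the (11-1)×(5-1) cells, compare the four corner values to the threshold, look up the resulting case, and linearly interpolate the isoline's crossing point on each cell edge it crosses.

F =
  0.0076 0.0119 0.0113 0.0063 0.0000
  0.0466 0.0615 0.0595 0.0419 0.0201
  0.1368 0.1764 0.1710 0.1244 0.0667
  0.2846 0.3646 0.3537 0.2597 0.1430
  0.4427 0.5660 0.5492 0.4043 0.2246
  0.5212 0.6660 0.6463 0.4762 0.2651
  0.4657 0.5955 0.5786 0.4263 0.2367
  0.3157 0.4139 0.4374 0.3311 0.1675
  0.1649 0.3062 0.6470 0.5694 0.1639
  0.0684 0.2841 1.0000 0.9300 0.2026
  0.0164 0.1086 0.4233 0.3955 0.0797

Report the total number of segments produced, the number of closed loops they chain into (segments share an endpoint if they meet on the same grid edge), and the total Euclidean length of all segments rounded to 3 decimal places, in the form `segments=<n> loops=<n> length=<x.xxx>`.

cell (4,0): code 0100 → (4.820,1.000)–(5.000,0.876)
cell (4,1): code 1000 → (5.000,1.914)–(4.820,1.000)
cell (5,0): code 0010 → (5.000,0.876)–(5.255,1.000)
cell (5,1): code 0001 → (5.255,1.000)–(5.000,1.914)
cell (8,1): code 0100 → (8.003,2.000)–(9.000,1.508)
cell (8,2): code 1100 → (8.218,3.000)–(8.003,2.000)
cell (8,3): code 1000 → (9.000,3.388)–(8.218,3.000)
cell (9,1): code 0010 → (9.000,1.508)–(9.610,2.000)
cell (9,2): code 0011 → (9.610,2.000)–(9.528,3.000)
cell (9,3): code 0001 → (9.528,3.000)–(9.000,3.388)
total: 10 segments, chained into 2 closed loop(s), length Σ = 7.832147

segments=10 loops=2 length=7.832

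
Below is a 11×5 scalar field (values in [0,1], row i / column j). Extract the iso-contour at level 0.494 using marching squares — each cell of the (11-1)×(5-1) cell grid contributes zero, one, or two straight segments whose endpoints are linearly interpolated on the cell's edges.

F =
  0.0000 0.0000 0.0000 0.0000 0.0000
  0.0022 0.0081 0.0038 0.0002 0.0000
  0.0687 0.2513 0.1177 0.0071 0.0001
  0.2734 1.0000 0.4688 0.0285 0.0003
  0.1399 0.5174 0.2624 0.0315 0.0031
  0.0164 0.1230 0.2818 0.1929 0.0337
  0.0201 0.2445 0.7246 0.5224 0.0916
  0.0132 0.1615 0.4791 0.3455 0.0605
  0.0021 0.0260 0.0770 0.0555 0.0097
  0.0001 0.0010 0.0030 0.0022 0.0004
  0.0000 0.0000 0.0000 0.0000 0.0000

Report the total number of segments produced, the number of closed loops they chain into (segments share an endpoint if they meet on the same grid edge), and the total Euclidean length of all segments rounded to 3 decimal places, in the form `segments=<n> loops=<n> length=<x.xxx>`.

cell (2,0): code 0100 → (2.324,1.000)–(3.000,0.304)
cell (2,1): code 1000 → (3.000,1.953)–(2.324,1.000)
cell (3,0): code 0110 → (3.000,0.304)–(4.000,0.938)
cell (3,1): code 1001 → (4.000,1.092)–(3.000,1.953)
cell (4,0): code 0010 → (4.000,0.938)–(4.059,1.000)
cell (4,1): code 0001 → (4.059,1.000)–(4.000,1.092)
cell (5,1): code 0100 → (5.479,2.000)–(6.000,1.520)
cell (5,2): code 1100 → (5.914,3.000)–(5.479,2.000)
cell (5,3): code 1000 → (6.000,3.066)–(5.914,3.000)
cell (6,1): code 0010 → (6.000,1.520)–(6.939,2.000)
cell (6,2): code 0011 → (6.939,2.000)–(6.161,3.000)
cell (6,3): code 0001 → (6.161,3.000)–(6.000,3.066)
total: 12 segments, chained into 2 closed loop(s), length Σ = 9.240509

segments=12 loops=2 length=9.241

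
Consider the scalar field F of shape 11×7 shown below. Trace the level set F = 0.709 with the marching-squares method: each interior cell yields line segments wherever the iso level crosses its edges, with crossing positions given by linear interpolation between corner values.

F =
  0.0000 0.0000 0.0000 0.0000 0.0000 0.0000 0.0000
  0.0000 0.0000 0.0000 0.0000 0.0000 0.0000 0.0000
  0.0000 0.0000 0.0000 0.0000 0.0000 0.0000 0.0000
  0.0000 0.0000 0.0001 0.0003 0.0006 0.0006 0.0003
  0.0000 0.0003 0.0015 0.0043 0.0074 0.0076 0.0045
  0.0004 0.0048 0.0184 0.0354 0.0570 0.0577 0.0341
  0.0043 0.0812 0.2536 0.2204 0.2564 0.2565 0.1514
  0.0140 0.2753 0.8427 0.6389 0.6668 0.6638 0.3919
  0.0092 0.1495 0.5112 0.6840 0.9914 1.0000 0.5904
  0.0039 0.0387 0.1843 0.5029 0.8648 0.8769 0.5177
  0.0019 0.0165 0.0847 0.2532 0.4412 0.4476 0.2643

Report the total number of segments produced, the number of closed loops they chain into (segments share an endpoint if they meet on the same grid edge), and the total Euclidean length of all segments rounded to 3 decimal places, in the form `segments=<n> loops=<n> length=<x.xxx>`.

segments=12 loops=2 length=9.961

cell (6,1): code 0100 → (6.773,2.000)–(7.000,1.764)
cell (6,2): code 1000 → (7.000,2.656)–(6.773,2.000)
cell (7,1): code 0010 → (7.000,1.764)–(7.403,2.000)
cell (7,2): code 0001 → (7.403,2.000)–(7.000,2.656)
cell (7,3): code 0100 → (7.130,4.000)–(8.000,3.081)
cell (7,4): code 1100 → (7.134,5.000)–(7.130,4.000)
cell (7,5): code 1000 → (8.000,5.710)–(7.134,5.000)
cell (8,3): code 0110 → (8.000,3.081)–(9.000,3.569)
cell (8,5): code 1001 → (9.000,5.467)–(8.000,5.710)
cell (9,3): code 0010 → (9.000,3.569)–(9.368,4.000)
cell (9,4): code 0011 → (9.368,4.000)–(9.391,5.000)
cell (9,5): code 0001 → (9.391,5.000)–(9.000,5.467)
total: 12 segments, chained into 2 closed loop(s), length Σ = 9.961455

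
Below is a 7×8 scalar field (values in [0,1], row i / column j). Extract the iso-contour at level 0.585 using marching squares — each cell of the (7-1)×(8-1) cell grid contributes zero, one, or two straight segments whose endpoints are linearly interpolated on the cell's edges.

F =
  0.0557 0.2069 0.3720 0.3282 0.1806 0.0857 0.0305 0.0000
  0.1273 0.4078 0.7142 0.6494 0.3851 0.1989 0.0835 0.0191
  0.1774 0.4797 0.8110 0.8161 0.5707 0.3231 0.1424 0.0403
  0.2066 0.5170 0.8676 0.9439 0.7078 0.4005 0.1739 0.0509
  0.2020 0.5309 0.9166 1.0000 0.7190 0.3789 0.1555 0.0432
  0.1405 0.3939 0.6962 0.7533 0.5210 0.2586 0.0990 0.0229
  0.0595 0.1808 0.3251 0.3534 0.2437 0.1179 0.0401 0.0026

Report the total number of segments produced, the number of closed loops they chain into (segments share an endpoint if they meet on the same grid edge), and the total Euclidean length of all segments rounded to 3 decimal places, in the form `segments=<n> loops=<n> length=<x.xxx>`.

segments=16 loops=1 length=12.901

cell (0,1): code 0100 → (0.622,2.000)–(1.000,1.578)
cell (0,2): code 1100 → (0.800,3.000)–(0.622,2.000)
cell (0,3): code 1000 → (1.000,3.244)–(0.800,3.000)
cell (1,1): code 0110 → (1.000,1.578)–(2.000,1.318)
cell (1,3): code 1001 → (2.000,3.942)–(1.000,3.244)
cell (2,1): code 0110 → (2.000,1.318)–(3.000,1.194)
cell (2,3): code 1101 → (2.104,4.000)–(2.000,3.942)
cell (2,4): code 1000 → (3.000,4.400)–(2.104,4.000)
cell (3,1): code 0110 → (3.000,1.194)–(4.000,1.140)
cell (3,4): code 1001 → (4.000,4.394)–(3.000,4.400)
cell (4,1): code 0110 → (4.000,1.140)–(5.000,1.632)
cell (4,3): code 1011 → (5.000,3.724)–(4.677,4.000)
cell (4,4): code 0001 → (4.677,4.000)–(4.000,4.394)
cell (5,1): code 0010 → (5.000,1.632)–(5.300,2.000)
cell (5,2): code 0011 → (5.300,2.000)–(5.421,3.000)
cell (5,3): code 0001 → (5.421,3.000)–(5.000,3.724)
total: 16 segments, chained into 1 closed loop(s), length Σ = 12.901270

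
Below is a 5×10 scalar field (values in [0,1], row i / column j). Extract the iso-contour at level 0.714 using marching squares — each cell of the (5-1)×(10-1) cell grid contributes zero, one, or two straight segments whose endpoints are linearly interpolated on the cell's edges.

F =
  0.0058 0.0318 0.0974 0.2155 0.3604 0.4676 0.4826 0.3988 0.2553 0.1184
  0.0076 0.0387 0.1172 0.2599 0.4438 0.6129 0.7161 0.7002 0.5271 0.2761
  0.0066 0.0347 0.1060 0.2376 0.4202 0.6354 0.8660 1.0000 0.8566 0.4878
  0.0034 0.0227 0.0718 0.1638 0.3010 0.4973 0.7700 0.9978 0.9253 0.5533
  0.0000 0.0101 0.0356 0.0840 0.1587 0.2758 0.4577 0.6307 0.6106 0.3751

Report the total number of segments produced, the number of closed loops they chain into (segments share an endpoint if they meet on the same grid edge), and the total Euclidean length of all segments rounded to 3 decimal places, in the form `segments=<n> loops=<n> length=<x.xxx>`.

segments=12 loops=1 length=9.353

cell (0,5): code 0100 → (0.991,6.000)–(1.000,5.980)
cell (0,6): code 1000 → (1.000,6.132)–(0.991,6.000)
cell (1,5): code 0110 → (1.000,5.980)–(2.000,5.341)
cell (1,6): code 1101 → (1.046,7.000)–(1.000,6.132)
cell (1,7): code 1100 → (1.567,8.000)–(1.046,7.000)
cell (1,8): code 1000 → (2.000,8.387)–(1.567,8.000)
cell (2,5): code 0110 → (2.000,5.341)–(3.000,5.795)
cell (2,8): code 1001 → (3.000,8.568)–(2.000,8.387)
cell (3,5): code 0010 → (3.000,5.795)–(3.179,6.000)
cell (3,6): code 0011 → (3.179,6.000)–(3.773,7.000)
cell (3,7): code 0011 → (3.773,7.000)–(3.671,8.000)
cell (3,8): code 0001 → (3.671,8.000)–(3.000,8.568)
total: 12 segments, chained into 1 closed loop(s), length Σ = 9.353111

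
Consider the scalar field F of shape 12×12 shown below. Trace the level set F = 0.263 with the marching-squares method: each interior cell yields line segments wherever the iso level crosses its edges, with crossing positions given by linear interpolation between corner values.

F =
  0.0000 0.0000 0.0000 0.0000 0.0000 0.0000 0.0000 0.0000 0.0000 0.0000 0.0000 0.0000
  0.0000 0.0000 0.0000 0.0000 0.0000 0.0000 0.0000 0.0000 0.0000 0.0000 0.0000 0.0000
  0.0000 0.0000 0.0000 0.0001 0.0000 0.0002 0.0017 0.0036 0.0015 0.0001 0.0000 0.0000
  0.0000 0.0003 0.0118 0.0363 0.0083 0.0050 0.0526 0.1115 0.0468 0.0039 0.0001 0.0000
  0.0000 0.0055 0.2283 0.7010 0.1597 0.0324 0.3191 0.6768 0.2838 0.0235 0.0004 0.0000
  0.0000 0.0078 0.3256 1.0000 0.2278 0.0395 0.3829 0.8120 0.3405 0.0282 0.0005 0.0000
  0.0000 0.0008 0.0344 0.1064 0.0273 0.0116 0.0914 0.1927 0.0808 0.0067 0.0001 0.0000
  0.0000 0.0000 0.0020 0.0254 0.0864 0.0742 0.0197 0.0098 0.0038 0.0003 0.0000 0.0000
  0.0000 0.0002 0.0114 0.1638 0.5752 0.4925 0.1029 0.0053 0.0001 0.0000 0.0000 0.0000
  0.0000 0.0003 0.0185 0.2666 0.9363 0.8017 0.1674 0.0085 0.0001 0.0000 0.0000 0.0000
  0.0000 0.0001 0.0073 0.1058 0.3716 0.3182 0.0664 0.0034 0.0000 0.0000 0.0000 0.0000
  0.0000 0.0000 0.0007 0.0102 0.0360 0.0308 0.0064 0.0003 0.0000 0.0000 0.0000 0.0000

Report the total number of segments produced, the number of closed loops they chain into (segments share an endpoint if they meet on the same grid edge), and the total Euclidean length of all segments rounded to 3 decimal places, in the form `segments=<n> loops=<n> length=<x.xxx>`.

cell (3,2): code 0100 → (3.341,3.000)–(4.000,2.073)
cell (3,3): code 1000 → (4.000,3.809)–(3.341,3.000)
cell (3,5): code 0100 → (3.789,6.000)–(4.000,5.804)
cell (3,6): code 1100 → (3.268,7.000)–(3.789,6.000)
cell (3,7): code 1100 → (3.912,8.000)–(3.268,7.000)
cell (3,8): code 1000 → (4.000,8.080)–(3.912,8.000)
cell (4,1): code 0100 → (4.357,2.000)–(5.000,1.803)
cell (4,2): code 1110 → (4.000,2.073)–(4.357,2.000)
cell (4,3): code 1001 → (5.000,3.954)–(4.000,3.809)
cell (4,5): code 0110 → (4.000,5.804)–(5.000,5.651)
cell (4,8): code 1001 → (5.000,8.248)–(4.000,8.080)
cell (5,1): code 0010 → (5.000,1.803)–(5.215,2.000)
cell (5,2): code 0011 → (5.215,2.000)–(5.825,3.000)
cell (5,3): code 0001 → (5.825,3.000)–(5.000,3.954)
cell (5,5): code 0010 → (5.000,5.651)–(5.411,6.000)
cell (5,6): code 0011 → (5.411,6.000)–(5.886,7.000)
cell (5,7): code 0011 → (5.886,7.000)–(5.298,8.000)
cell (5,8): code 0001 → (5.298,8.000)–(5.000,8.248)
cell (7,3): code 0100 → (7.361,4.000)–(8.000,3.241)
cell (7,4): code 1100 → (7.451,5.000)–(7.361,4.000)
cell (7,5): code 1000 → (8.000,5.589)–(7.451,5.000)
cell (8,2): code 0100 → (8.965,3.000)–(9.000,2.985)
cell (8,3): code 1110 → (8.000,3.241)–(8.965,3.000)
cell (8,5): code 1001 → (9.000,5.849)–(8.000,5.589)
cell (9,2): code 0010 → (9.000,2.985)–(9.022,3.000)
cell (9,3): code 0111 → (9.022,3.000)–(10.000,3.591)
cell (9,5): code 1001 → (10.000,5.219)–(9.000,5.849)
cell (10,3): code 0010 → (10.000,3.591)–(10.324,4.000)
cell (10,4): code 0011 → (10.324,4.000)–(10.192,5.000)
cell (10,5): code 0001 → (10.192,5.000)–(10.000,5.219)
total: 30 segments, chained into 3 closed loop(s), length Σ = 23.935593

segments=30 loops=3 length=23.936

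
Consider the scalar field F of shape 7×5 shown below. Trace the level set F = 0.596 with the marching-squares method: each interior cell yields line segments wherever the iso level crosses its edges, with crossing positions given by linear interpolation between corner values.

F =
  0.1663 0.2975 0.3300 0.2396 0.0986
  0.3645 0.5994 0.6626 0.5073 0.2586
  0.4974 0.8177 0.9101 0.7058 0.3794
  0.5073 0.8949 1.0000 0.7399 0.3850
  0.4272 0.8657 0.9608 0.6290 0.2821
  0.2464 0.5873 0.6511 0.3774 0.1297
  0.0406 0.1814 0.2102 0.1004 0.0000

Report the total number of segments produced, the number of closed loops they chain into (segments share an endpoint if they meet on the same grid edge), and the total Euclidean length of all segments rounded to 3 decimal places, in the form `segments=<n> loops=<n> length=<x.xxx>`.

cell (0,0): code 0100 → (0.989,1.000)–(1.000,0.986)
cell (0,1): code 1100 → (0.800,2.000)–(0.989,1.000)
cell (0,2): code 1000 → (1.000,2.429)–(0.800,2.000)
cell (1,0): code 0110 → (1.000,0.986)–(2.000,0.308)
cell (1,2): code 1101 → (1.447,3.000)–(1.000,2.429)
cell (1,3): code 1000 → (2.000,3.336)–(1.447,3.000)
cell (2,0): code 0110 → (2.000,0.308)–(3.000,0.229)
cell (2,3): code 1001 → (3.000,3.405)–(2.000,3.336)
cell (3,0): code 0110 → (3.000,0.229)–(4.000,0.385)
cell (3,3): code 1001 → (4.000,3.095)–(3.000,3.405)
cell (4,0): code 0010 → (4.000,0.385)–(4.969,1.000)
cell (4,1): code 0111 → (4.969,1.000)–(5.000,1.136)
cell (4,2): code 1011 → (5.000,2.201)–(4.131,3.000)
cell (4,3): code 0001 → (4.131,3.000)–(4.000,3.095)
cell (5,1): code 0010 → (5.000,1.136)–(5.125,2.000)
cell (5,2): code 0001 → (5.125,2.000)–(5.000,2.201)
total: 16 segments, chained into 1 closed loop(s), length Σ = 11.893751

segments=16 loops=1 length=11.894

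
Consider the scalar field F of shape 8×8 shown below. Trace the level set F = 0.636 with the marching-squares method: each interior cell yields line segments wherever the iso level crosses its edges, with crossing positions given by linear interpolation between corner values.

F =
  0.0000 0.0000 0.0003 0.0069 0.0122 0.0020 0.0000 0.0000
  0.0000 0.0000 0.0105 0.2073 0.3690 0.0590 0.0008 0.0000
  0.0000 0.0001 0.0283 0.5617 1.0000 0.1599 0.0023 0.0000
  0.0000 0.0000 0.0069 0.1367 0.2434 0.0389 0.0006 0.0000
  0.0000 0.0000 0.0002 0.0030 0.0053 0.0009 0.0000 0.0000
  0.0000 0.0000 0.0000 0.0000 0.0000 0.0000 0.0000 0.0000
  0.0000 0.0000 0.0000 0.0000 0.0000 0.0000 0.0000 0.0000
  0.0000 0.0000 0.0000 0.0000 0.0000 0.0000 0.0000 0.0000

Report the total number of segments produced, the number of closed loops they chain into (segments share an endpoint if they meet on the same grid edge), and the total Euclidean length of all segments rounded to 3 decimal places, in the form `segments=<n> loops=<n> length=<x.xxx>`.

cell (1,3): code 0100 → (1.423,4.000)–(2.000,3.170)
cell (1,4): code 1000 → (2.000,4.433)–(1.423,4.000)
cell (2,3): code 0010 → (2.000,3.170)–(2.481,4.000)
cell (2,4): code 0001 → (2.481,4.000)–(2.000,4.433)
total: 4 segments, chained into 1 closed loop(s), length Σ = 3.339849

segments=4 loops=1 length=3.340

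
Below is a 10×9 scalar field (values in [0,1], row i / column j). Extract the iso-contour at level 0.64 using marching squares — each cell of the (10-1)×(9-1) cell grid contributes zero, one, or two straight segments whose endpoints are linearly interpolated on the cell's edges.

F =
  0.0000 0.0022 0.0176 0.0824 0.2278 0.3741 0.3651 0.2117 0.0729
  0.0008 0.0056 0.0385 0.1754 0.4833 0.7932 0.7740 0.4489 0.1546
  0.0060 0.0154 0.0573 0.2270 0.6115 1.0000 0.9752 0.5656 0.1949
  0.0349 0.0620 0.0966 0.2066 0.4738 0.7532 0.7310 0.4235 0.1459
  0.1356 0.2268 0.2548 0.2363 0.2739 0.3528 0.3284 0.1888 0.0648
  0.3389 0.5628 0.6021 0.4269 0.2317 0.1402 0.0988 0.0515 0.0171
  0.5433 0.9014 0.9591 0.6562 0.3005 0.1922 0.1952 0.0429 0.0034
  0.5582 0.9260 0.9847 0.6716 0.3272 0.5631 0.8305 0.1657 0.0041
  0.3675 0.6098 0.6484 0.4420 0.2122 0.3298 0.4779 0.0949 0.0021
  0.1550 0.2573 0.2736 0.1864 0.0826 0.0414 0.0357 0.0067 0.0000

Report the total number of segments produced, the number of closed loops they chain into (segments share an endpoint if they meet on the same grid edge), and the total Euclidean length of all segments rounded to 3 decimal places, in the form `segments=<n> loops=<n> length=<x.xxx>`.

cell (0,4): code 0100 → (0.634,5.000)–(1.000,4.506)
cell (0,5): code 1100 → (0.672,6.000)–(0.634,5.000)
cell (0,6): code 1000 → (1.000,6.412)–(0.672,6.000)
cell (1,4): code 0110 → (1.000,4.506)–(2.000,4.073)
cell (1,6): code 1001 → (2.000,6.818)–(1.000,6.412)
cell (2,4): code 0110 → (2.000,4.073)–(3.000,4.595)
cell (2,6): code 1001 → (3.000,6.296)–(2.000,6.818)
cell (3,4): code 0010 → (3.000,4.595)–(3.283,5.000)
cell (3,5): code 0011 → (3.283,5.000)–(3.226,6.000)
cell (3,6): code 0001 → (3.226,6.000)–(3.000,6.296)
cell (5,0): code 0100 → (5.228,1.000)–(6.000,0.270)
cell (5,1): code 1100 → (5.106,2.000)–(5.228,1.000)
cell (5,2): code 1100 → (5.929,3.000)–(5.106,2.000)
cell (5,3): code 1000 → (6.000,3.046)–(5.929,3.000)
cell (6,0): code 0110 → (6.000,0.270)–(7.000,0.222)
cell (6,3): code 1001 → (7.000,3.092)–(6.000,3.046)
cell (6,5): code 0100 → (6.700,6.000)–(7.000,5.288)
cell (6,6): code 1000 → (7.000,6.287)–(6.700,6.000)
cell (7,0): code 0010 → (7.000,0.222)–(7.904,1.000)
cell (7,1): code 0111 → (7.904,1.000)–(8.000,1.782)
cell (7,2): code 1011 → (8.000,2.041)–(7.138,3.000)
cell (7,3): code 0001 → (7.138,3.000)–(7.000,3.092)
cell (7,5): code 0010 → (7.000,5.288)–(7.540,6.000)
cell (7,6): code 0001 → (7.540,6.000)–(7.000,6.287)
cell (8,1): code 0010 → (8.000,1.782)–(8.022,2.000)
cell (8,2): code 0001 → (8.022,2.000)–(8.000,2.041)
total: 26 segments, chained into 3 closed loop(s), length Σ = 20.281277

segments=26 loops=3 length=20.281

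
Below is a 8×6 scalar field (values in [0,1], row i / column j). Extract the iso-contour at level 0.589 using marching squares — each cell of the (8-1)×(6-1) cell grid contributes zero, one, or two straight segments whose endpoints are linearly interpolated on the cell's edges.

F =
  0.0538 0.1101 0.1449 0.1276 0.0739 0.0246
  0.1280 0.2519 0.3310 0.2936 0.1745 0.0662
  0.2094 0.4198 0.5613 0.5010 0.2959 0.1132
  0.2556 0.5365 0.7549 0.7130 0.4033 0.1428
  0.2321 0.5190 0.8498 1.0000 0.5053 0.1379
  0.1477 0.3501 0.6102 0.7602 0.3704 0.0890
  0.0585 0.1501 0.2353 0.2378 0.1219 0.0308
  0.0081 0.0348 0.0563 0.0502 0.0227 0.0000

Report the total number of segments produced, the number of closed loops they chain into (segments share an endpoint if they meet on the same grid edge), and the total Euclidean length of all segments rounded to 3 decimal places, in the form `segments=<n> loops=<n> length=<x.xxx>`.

cell (2,1): code 0100 → (2.143,2.000)–(3.000,1.240)
cell (2,2): code 1100 → (2.415,3.000)–(2.143,2.000)
cell (2,3): code 1000 → (3.000,3.400)–(2.415,3.000)
cell (3,1): code 0110 → (3.000,1.240)–(4.000,1.212)
cell (3,3): code 1001 → (4.000,3.831)–(3.000,3.400)
cell (4,1): code 0110 → (4.000,1.212)–(5.000,1.918)
cell (4,3): code 1001 → (5.000,3.439)–(4.000,3.831)
cell (5,1): code 0010 → (5.000,1.918)–(5.057,2.000)
cell (5,2): code 0011 → (5.057,2.000)–(5.328,3.000)
cell (5,3): code 0001 → (5.328,3.000)–(5.000,3.439)
total: 10 segments, chained into 1 closed loop(s), length Σ = 8.961269

segments=10 loops=1 length=8.961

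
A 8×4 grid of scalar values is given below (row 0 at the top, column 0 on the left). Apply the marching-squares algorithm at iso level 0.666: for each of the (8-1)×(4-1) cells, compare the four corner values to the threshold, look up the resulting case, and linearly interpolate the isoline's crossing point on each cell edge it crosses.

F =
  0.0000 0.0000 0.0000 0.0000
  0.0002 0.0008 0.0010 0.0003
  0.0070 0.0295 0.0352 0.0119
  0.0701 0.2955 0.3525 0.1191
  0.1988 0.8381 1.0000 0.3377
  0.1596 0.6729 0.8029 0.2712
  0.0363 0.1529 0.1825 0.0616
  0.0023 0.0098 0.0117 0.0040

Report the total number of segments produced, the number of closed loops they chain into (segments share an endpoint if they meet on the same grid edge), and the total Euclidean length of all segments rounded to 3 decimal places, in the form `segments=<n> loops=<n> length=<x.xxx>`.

cell (3,0): code 0100 → (3.683,1.000)–(4.000,0.731)
cell (3,1): code 1100 → (3.484,2.000)–(3.683,1.000)
cell (3,2): code 1000 → (4.000,2.504)–(3.484,2.000)
cell (4,0): code 0110 → (4.000,0.731)–(5.000,0.987)
cell (4,2): code 1001 → (5.000,2.257)–(4.000,2.504)
cell (5,0): code 0010 → (5.000,0.987)–(5.013,1.000)
cell (5,1): code 0011 → (5.013,1.000)–(5.221,2.000)
cell (5,2): code 0001 → (5.221,2.000)–(5.000,2.257)
total: 8 segments, chained into 1 closed loop(s), length Σ = 5.598411

segments=8 loops=1 length=5.598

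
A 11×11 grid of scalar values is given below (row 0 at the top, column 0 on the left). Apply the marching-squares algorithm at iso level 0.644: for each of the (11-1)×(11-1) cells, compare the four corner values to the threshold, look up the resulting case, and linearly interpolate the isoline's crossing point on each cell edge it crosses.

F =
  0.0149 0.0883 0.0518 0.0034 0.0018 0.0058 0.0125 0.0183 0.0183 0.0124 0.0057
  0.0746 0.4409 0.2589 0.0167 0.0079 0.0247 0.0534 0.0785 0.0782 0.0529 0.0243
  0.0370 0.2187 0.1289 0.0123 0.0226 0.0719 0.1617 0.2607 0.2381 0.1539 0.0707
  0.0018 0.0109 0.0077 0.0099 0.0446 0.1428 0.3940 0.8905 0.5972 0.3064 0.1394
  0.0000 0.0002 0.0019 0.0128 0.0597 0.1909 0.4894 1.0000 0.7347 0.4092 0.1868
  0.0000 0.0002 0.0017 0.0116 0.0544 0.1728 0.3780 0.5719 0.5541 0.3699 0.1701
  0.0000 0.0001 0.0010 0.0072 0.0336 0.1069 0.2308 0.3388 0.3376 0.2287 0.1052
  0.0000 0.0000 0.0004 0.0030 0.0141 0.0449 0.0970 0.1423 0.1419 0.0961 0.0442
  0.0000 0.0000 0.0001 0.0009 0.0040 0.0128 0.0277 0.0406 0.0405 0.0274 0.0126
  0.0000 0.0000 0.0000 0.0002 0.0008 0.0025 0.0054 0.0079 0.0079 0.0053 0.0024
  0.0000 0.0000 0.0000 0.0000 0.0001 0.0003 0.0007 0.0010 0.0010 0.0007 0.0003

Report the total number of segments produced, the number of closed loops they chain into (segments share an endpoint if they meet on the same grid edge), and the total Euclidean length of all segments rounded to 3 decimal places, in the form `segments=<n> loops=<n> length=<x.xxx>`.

segments=8 loops=1 length=6.384

cell (2,6): code 0100 → (2.609,7.000)–(3.000,6.504)
cell (2,7): code 1000 → (3.000,7.840)–(2.609,7.000)
cell (3,6): code 0110 → (3.000,6.504)–(4.000,6.303)
cell (3,7): code 1101 → (3.340,8.000)–(3.000,7.840)
cell (3,8): code 1000 → (4.000,8.279)–(3.340,8.000)
cell (4,6): code 0010 → (4.000,6.303)–(4.832,7.000)
cell (4,7): code 0011 → (4.832,7.000)–(4.502,8.000)
cell (4,8): code 0001 → (4.502,8.000)–(4.000,8.279)
total: 8 segments, chained into 1 closed loop(s), length Σ = 6.383616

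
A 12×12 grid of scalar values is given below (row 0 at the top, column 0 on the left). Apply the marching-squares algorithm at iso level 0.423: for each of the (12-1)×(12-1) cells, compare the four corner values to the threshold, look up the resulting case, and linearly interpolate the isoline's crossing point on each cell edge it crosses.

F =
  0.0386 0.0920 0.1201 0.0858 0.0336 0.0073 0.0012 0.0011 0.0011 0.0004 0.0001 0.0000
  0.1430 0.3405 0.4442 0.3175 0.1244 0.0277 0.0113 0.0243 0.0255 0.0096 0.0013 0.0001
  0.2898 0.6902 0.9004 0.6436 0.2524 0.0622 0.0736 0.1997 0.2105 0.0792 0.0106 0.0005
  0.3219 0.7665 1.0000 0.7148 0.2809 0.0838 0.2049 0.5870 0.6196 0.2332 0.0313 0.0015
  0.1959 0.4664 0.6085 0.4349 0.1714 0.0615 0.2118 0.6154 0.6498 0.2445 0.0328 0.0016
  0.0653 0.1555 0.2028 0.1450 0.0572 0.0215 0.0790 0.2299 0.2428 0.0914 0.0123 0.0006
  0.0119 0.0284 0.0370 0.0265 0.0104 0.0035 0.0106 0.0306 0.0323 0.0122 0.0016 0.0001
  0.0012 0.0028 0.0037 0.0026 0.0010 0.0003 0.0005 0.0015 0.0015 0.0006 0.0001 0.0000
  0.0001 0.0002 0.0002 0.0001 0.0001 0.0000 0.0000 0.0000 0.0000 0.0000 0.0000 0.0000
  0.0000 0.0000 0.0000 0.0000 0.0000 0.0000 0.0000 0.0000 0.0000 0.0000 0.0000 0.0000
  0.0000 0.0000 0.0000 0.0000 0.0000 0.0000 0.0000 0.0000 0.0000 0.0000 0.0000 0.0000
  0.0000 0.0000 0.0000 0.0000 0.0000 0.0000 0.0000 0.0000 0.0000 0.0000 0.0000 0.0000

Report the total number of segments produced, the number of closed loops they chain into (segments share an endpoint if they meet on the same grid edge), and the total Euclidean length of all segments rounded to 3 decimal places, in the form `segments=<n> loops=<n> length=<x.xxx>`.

cell (0,1): code 0100 → (0.935,2.000)–(1.000,1.796)
cell (0,2): code 1000 → (1.000,2.167)–(0.935,2.000)
cell (1,0): code 0100 → (1.236,1.000)–(2.000,0.333)
cell (1,1): code 1110 → (1.000,1.796)–(1.236,1.000)
cell (1,2): code 1101 → (1.324,3.000)–(1.000,2.167)
cell (1,3): code 1000 → (2.000,3.564)–(1.324,3.000)
cell (2,0): code 0110 → (2.000,0.333)–(3.000,0.227)
cell (2,3): code 1001 → (3.000,3.673)–(2.000,3.564)
cell (2,6): code 0100 → (2.577,7.000)–(3.000,6.571)
cell (2,7): code 1100 → (2.519,8.000)–(2.577,7.000)
cell (2,8): code 1000 → (3.000,8.509)–(2.519,8.000)
cell (3,0): code 0110 → (3.000,0.227)–(4.000,0.840)
cell (3,3): code 1001 → (4.000,3.045)–(3.000,3.673)
cell (3,6): code 0110 → (3.000,6.571)–(4.000,6.523)
cell (3,8): code 1001 → (4.000,8.560)–(3.000,8.509)
cell (4,0): code 0010 → (4.000,0.840)–(4.140,1.000)
cell (4,1): code 0011 → (4.140,1.000)–(4.457,2.000)
cell (4,2): code 0011 → (4.457,2.000)–(4.041,3.000)
cell (4,3): code 0001 → (4.041,3.000)–(4.000,3.045)
cell (4,6): code 0010 → (4.000,6.523)–(4.499,7.000)
cell (4,7): code 0011 → (4.499,7.000)–(4.557,8.000)
cell (4,8): code 0001 → (4.557,8.000)–(4.000,8.560)
total: 22 segments, chained into 2 closed loop(s), length Σ = 17.571499

segments=22 loops=2 length=17.571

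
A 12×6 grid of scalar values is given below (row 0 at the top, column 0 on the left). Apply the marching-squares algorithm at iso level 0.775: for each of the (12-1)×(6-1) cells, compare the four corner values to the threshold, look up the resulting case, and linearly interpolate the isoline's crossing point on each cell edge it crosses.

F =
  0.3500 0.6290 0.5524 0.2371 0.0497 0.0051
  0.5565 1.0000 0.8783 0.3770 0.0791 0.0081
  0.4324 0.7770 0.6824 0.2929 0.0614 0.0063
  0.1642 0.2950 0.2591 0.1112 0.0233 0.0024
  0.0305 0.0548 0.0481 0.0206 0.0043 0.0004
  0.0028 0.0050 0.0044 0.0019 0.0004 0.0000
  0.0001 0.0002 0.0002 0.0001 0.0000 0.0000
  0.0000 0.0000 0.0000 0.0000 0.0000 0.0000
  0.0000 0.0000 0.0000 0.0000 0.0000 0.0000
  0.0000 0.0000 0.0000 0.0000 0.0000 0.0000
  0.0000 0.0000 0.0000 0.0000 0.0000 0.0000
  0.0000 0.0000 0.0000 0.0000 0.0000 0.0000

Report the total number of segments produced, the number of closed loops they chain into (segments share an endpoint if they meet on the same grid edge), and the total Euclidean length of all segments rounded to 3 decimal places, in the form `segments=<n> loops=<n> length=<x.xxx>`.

segments=8 loops=1 length=5.010

cell (0,0): code 0100 → (0.394,1.000)–(1.000,0.493)
cell (0,1): code 1100 → (0.683,2.000)–(0.394,1.000)
cell (0,2): code 1000 → (1.000,2.206)–(0.683,2.000)
cell (1,0): code 0110 → (1.000,0.493)–(2.000,0.994)
cell (1,1): code 1011 → (2.000,1.021)–(1.527,2.000)
cell (1,2): code 0001 → (1.527,2.000)–(1.000,2.206)
cell (2,0): code 0010 → (2.000,0.994)–(2.004,1.000)
cell (2,1): code 0001 → (2.004,1.000)–(2.000,1.021)
total: 8 segments, chained into 1 closed loop(s), length Σ = 5.010366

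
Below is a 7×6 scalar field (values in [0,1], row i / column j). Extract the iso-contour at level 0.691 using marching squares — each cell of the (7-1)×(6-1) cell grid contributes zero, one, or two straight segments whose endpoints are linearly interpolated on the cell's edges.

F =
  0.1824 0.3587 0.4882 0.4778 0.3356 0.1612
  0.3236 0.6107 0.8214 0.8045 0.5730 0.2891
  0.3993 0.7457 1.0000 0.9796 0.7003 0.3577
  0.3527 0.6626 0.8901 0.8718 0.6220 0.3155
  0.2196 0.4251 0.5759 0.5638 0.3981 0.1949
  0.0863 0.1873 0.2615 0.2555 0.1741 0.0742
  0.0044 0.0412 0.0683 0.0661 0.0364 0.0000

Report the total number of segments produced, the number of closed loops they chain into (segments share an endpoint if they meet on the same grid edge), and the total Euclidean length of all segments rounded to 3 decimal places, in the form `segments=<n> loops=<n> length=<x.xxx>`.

segments=14 loops=1 length=9.711

cell (0,1): code 0100 → (0.609,2.000)–(1.000,1.381)
cell (0,2): code 1100 → (0.653,3.000)–(0.609,2.000)
cell (0,3): code 1000 → (1.000,3.490)–(0.653,3.000)
cell (1,0): code 0100 → (1.595,1.000)–(2.000,0.842)
cell (1,1): code 1110 → (1.000,1.381)–(1.595,1.000)
cell (1,3): code 1101 → (1.927,4.000)–(1.000,3.490)
cell (1,4): code 1000 → (2.000,4.027)–(1.927,4.000)
cell (2,0): code 0010 → (2.000,0.842)–(2.658,1.000)
cell (2,1): code 0111 → (2.658,1.000)–(3.000,1.125)
cell (2,3): code 1011 → (3.000,3.724)–(2.119,4.000)
cell (2,4): code 0001 → (2.119,4.000)–(2.000,4.027)
cell (3,1): code 0010 → (3.000,1.125)–(3.634,2.000)
cell (3,2): code 0011 → (3.634,2.000)–(3.587,3.000)
cell (3,3): code 0001 → (3.587,3.000)–(3.000,3.724)
total: 14 segments, chained into 1 closed loop(s), length Σ = 9.710768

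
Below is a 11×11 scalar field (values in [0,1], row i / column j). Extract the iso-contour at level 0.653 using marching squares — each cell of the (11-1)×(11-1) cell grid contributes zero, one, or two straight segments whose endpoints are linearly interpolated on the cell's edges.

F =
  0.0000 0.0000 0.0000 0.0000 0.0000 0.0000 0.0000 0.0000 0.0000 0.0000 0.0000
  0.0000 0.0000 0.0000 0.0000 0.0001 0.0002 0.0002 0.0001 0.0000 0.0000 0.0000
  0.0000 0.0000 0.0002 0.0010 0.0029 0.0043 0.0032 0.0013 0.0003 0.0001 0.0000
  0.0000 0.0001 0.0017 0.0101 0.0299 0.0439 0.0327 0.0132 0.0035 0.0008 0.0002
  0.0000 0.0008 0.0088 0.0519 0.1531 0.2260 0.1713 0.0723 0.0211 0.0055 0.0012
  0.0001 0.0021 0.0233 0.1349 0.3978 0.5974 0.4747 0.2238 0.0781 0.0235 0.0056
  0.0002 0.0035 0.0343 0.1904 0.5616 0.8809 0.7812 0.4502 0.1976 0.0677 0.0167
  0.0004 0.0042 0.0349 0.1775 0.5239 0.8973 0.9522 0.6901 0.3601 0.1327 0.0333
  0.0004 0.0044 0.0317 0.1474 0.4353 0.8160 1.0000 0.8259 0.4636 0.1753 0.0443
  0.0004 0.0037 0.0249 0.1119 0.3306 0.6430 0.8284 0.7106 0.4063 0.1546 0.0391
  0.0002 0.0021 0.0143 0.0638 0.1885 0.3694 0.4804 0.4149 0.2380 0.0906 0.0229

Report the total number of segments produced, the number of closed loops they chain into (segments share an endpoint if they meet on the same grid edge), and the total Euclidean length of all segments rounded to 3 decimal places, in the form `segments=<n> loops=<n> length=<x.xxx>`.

segments=14 loops=1 length=11.588

cell (5,4): code 0100 → (5.196,5.000)–(6.000,4.286)
cell (5,5): code 1100 → (5.582,6.000)–(5.196,5.000)
cell (5,6): code 1000 → (6.000,6.387)–(5.582,6.000)
cell (6,4): code 0110 → (6.000,4.286)–(7.000,4.346)
cell (6,6): code 1101 → (6.845,7.000)–(6.000,6.387)
cell (6,7): code 1000 → (7.000,7.112)–(6.845,7.000)
cell (7,4): code 0110 → (7.000,4.346)–(8.000,4.572)
cell (7,7): code 1001 → (8.000,7.477)–(7.000,7.112)
cell (8,4): code 0010 → (8.000,4.572)–(8.942,5.000)
cell (8,5): code 0111 → (8.942,5.000)–(9.000,5.054)
cell (8,7): code 1001 → (9.000,7.189)–(8.000,7.477)
cell (9,5): code 0010 → (9.000,5.054)–(9.504,6.000)
cell (9,6): code 0011 → (9.504,6.000)–(9.195,7.000)
cell (9,7): code 0001 → (9.195,7.000)–(9.000,7.189)
total: 14 segments, chained into 1 closed loop(s), length Σ = 11.588432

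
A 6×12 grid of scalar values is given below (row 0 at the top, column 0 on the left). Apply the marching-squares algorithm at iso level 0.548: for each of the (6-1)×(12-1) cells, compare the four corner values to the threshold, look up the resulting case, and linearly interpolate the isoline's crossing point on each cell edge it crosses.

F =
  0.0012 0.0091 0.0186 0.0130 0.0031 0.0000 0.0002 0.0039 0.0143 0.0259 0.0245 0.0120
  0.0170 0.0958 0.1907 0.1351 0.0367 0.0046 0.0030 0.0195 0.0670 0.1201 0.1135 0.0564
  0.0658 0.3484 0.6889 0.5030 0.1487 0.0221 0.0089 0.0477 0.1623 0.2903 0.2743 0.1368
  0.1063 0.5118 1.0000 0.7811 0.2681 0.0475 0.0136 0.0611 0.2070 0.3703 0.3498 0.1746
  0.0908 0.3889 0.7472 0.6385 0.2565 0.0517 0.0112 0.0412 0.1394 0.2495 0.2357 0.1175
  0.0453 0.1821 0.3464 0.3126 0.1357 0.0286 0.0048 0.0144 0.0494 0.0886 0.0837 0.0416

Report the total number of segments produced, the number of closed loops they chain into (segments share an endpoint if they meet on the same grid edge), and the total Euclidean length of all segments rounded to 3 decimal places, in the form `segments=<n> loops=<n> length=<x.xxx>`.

cell (1,1): code 0100 → (1.717,2.000)–(2.000,1.586)
cell (1,2): code 1000 → (2.000,2.758)–(1.717,2.000)
cell (2,1): code 0110 → (2.000,1.586)–(3.000,1.074)
cell (2,2): code 1101 → (2.162,3.000)–(2.000,2.758)
cell (2,3): code 1000 → (3.000,3.454)–(2.162,3.000)
cell (3,1): code 0110 → (3.000,1.074)–(4.000,1.444)
cell (3,3): code 1001 → (4.000,3.237)–(3.000,3.454)
cell (4,1): code 0010 → (4.000,1.444)–(4.497,2.000)
cell (4,2): code 0011 → (4.497,2.000)–(4.278,3.000)
cell (4,3): code 0001 → (4.278,3.000)–(4.000,3.237)
total: 10 segments, chained into 1 closed loop(s), length Σ = 7.902372

segments=10 loops=1 length=7.902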